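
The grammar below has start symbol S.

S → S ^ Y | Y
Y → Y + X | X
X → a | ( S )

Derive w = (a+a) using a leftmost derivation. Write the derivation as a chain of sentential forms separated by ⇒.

S⇒Y⇒X⇒(S)⇒(Y)⇒(Y+X)⇒(X+X)⇒(a+X)⇒(a+a)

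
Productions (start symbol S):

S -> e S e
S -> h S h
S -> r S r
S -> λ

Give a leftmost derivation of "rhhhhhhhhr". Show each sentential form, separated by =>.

S=>rSr=>rhShr=>rhhShhr=>rhhhShhhr=>rhhhhShhhhr=>rhhhhhhhhr

S => rSr   [S -> r S r]
rSr => rhShr   [S -> h S h]
rhShr => rhhShhr   [S -> h S h]
rhhShhr => rhhhShhhr   [S -> h S h]
rhhhShhhr => rhhhhShhhhr   [S -> h S h]
rhhhhShhhhr => rhhhhhhhhr   [S -> λ]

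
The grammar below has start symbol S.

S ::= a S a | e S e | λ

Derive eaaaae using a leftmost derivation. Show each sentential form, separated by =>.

S => eSe => eaSae => eaaSaae => eaaaae

S => eSe   [S ::= e S e]
eSe => eaSae   [S ::= a S a]
eaSae => eaaSaae   [S ::= a S a]
eaaSaae => eaaaae   [S ::= λ]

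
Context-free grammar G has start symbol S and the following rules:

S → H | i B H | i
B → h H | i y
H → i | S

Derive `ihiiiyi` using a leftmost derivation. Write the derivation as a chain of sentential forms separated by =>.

S=>iBH=>ihHH=>ihiH=>ihiS=>ihiiBH=>ihiiiyH=>ihiiiyi

S => iBH   [S → i B H]
iBH => ihHH   [B → h H]
ihHH => ihiH   [H → i]
ihiH => ihiS   [H → S]
ihiS => ihiiBH   [S → i B H]
ihiiBH => ihiiiyH   [B → i y]
ihiiiyH => ihiiiyi   [H → i]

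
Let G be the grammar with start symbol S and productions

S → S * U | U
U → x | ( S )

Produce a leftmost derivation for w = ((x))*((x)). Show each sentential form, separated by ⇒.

S ⇒ S*U   [S → S * U]
S*U ⇒ U*U   [S → U]
U*U ⇒ (S)*U   [U → ( S )]
(S)*U ⇒ (U)*U   [S → U]
(U)*U ⇒ ((S))*U   [U → ( S )]
((S))*U ⇒ ((U))*U   [S → U]
((U))*U ⇒ ((x))*U   [U → x]
((x))*U ⇒ ((x))*(S)   [U → ( S )]
((x))*(S) ⇒ ((x))*(U)   [S → U]
((x))*(U) ⇒ ((x))*((S))   [U → ( S )]
((x))*((S)) ⇒ ((x))*((U))   [S → U]
((x))*((U)) ⇒ ((x))*((x))   [U → x]

S⇒S*U⇒U*U⇒(S)*U⇒(U)*U⇒((S))*U⇒((U))*U⇒((x))*U⇒((x))*(S)⇒((x))*(U)⇒((x))*((S))⇒((x))*((U))⇒((x))*((x))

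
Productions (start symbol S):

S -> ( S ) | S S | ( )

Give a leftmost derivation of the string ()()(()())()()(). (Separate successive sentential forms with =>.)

S => SS   [S -> S S]
SS => SSS   [S -> S S]
SSS => SSSS   [S -> S S]
SSSS => ()SSS   [S -> ( )]
()SSS => ()SSSS   [S -> S S]
()SSSS => ()SSSSS   [S -> S S]
()SSSSS => ()()SSSS   [S -> ( )]
()()SSSS => ()()(S)SSS   [S -> ( S )]
()()(S)SSS => ()()(SS)SSS   [S -> S S]
()()(SS)SSS => ()()(()S)SSS   [S -> ( )]
()()(()S)SSS => ()()(()())SSS   [S -> ( )]
()()(()())SSS => ()()(()())()SS   [S -> ( )]
()()(()())()SS => ()()(()())()()S   [S -> ( )]
()()(()())()()S => ()()(()())()()()   [S -> ( )]

S => SS => SSS => SSSS => ()SSS => ()SSSS => ()SSSSS => ()()SSSS => ()()(S)SSS => ()()(SS)SSS => ()()(()S)SSS => ()()(()())SSS => ()()(()())()SS => ()()(()())()()S => ()()(()())()()()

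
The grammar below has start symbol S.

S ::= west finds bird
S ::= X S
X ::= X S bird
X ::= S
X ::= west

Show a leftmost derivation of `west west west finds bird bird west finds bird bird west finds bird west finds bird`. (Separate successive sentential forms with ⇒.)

S ⇒ X S   [S ::= X S]
X S ⇒ S S   [X ::= S]
S S ⇒ X S S   [S ::= X S]
X S S ⇒ west S S   [X ::= west]
west S S ⇒ west X S S   [S ::= X S]
west X S S ⇒ west X S bird S S   [X ::= X S bird]
west X S bird S S ⇒ west X S bird S bird S S   [X ::= X S bird]
west X S bird S bird S S ⇒ west west S bird S bird S S   [X ::= west]
west west S bird S bird S S ⇒ west west west finds bird bird S bird S S   [S ::= west finds bird]
west west west finds bird bird S bird S S ⇒ west west west finds bird bird west finds bird bird S S   [S ::= west finds bird]
west west west finds bird bird west finds bird bird S S ⇒ west west west finds bird bird west finds bird bird west finds bird S   [S ::= west finds bird]
west west west finds bird bird west finds bird bird west finds bird S ⇒ west west west finds bird bird west finds bird bird west finds bird west finds bird   [S ::= west finds bird]

S ⇒ X S ⇒ S S ⇒ X S S ⇒ west S S ⇒ west X S S ⇒ west X S bird S S ⇒ west X S bird S bird S S ⇒ west west S bird S bird S S ⇒ west west west finds bird bird S bird S S ⇒ west west west finds bird bird west finds bird bird S S ⇒ west west west finds bird bird west finds bird bird west finds bird S ⇒ west west west finds bird bird west finds bird bird west finds bird west finds bird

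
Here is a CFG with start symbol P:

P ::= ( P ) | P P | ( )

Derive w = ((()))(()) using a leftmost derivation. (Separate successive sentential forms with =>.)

P => PP   [P ::= P P]
PP => (P)P   [P ::= ( P )]
(P)P => ((P))P   [P ::= ( P )]
((P))P => ((()))P   [P ::= ( )]
((()))P => ((()))(P)   [P ::= ( P )]
((()))(P) => ((()))(())   [P ::= ( )]

P => PP => (P)P => ((P))P => ((()))P => ((()))(P) => ((()))(())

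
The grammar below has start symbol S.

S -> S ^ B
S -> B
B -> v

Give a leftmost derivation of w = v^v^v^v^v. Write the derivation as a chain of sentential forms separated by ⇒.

S ⇒ S^B ⇒ S^B^B ⇒ S^B^B^B ⇒ S^B^B^B^B ⇒ B^B^B^B^B ⇒ v^B^B^B^B ⇒ v^v^B^B^B ⇒ v^v^v^B^B ⇒ v^v^v^v^B ⇒ v^v^v^v^v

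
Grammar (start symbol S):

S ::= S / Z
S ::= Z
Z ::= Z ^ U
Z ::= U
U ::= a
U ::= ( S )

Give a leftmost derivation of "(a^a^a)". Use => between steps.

S=>Z=>U=>(S)=>(Z)=>(Z^U)=>(Z^U^U)=>(U^U^U)=>(a^U^U)=>(a^a^U)=>(a^a^a)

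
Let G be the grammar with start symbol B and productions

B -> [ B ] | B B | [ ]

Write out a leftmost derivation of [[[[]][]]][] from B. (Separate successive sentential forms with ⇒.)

B ⇒ BB ⇒ [B]B ⇒ [[B]]B ⇒ [[BB]]B ⇒ [[[B]B]]B ⇒ [[[[]]B]]B ⇒ [[[[]][]]]B ⇒ [[[[]][]]][]

B ⇒ BB   [B -> B B]
BB ⇒ [B]B   [B -> [ B ]]
[B]B ⇒ [[B]]B   [B -> [ B ]]
[[B]]B ⇒ [[BB]]B   [B -> B B]
[[BB]]B ⇒ [[[B]B]]B   [B -> [ B ]]
[[[B]B]]B ⇒ [[[[]]B]]B   [B -> [ ]]
[[[[]]B]]B ⇒ [[[[]][]]]B   [B -> [ ]]
[[[[]][]]]B ⇒ [[[[]][]]][]   [B -> [ ]]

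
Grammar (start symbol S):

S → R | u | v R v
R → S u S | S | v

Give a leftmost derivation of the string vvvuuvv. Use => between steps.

S=>vRv=>vSv=>vvRvv=>vvSuSvv=>vvRuSvv=>vvvuSvv=>vvvuuvv

S => vRv   [S → v R v]
vRv => vSv   [R → S]
vSv => vvRvv   [S → v R v]
vvRvv => vvSuSvv   [R → S u S]
vvSuSvv => vvRuSvv   [S → R]
vvRuSvv => vvvuSvv   [R → v]
vvvuSvv => vvvuuvv   [S → u]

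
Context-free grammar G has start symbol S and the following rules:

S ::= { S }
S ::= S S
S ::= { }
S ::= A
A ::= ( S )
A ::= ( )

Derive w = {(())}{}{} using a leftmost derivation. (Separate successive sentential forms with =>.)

S => SS   [S ::= S S]
SS => SSS   [S ::= S S]
SSS => {S}SS   [S ::= { S }]
{S}SS => {A}SS   [S ::= A]
{A}SS => {(S)}SS   [A ::= ( S )]
{(S)}SS => {(A)}SS   [S ::= A]
{(A)}SS => {(())}SS   [A ::= ( )]
{(())}SS => {(())}{}S   [S ::= { }]
{(())}{}S => {(())}{}{}   [S ::= { }]

S => SS => SSS => {S}SS => {A}SS => {(S)}SS => {(A)}SS => {(())}SS => {(())}{}S => {(())}{}{}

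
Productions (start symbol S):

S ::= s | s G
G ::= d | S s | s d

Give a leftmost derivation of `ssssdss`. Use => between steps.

S => sG => sSs => ssGs => ssSss => sssGss => ssssdss

S => sG   [S ::= s G]
sG => sSs   [G ::= S s]
sSs => ssGs   [S ::= s G]
ssGs => ssSss   [G ::= S s]
ssSss => sssGss   [S ::= s G]
sssGss => ssssdss   [G ::= s d]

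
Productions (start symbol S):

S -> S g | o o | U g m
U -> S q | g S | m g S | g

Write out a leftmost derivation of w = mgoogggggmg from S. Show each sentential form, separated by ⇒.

S ⇒ Sg   [S -> S g]
Sg ⇒ Ugmg   [S -> U g m]
Ugmg ⇒ mgSgmg   [U -> m g S]
mgSgmg ⇒ mgSggmg   [S -> S g]
mgSggmg ⇒ mgSgggmg   [S -> S g]
mgSgggmg ⇒ mgSggggmg   [S -> S g]
mgSggggmg ⇒ mgSgggggmg   [S -> S g]
mgSgggggmg ⇒ mgoogggggmg   [S -> o o]

S ⇒ Sg ⇒ Ugmg ⇒ mgSgmg ⇒ mgSggmg ⇒ mgSgggmg ⇒ mgSggggmg ⇒ mgSgggggmg ⇒ mgoogggggmg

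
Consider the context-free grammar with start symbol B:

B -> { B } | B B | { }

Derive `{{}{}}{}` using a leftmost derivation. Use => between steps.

B => BB   [B -> B B]
BB => {B}B   [B -> { B }]
{B}B => {BB}B   [B -> B B]
{BB}B => {{}B}B   [B -> { }]
{{}B}B => {{}{}}B   [B -> { }]
{{}{}}B => {{}{}}{}   [B -> { }]

B => BB => {B}B => {BB}B => {{}B}B => {{}{}}B => {{}{}}{}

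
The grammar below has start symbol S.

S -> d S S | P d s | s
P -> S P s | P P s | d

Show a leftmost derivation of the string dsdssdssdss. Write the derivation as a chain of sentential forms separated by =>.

S => dSS => dPdsS => dSPsdsS => dsPsdsS => dsSPssdsS => dsdSSPssdsS => dsdsSPssdsS => dsdssPssdsS => dsdssdssdsS => dsdssdssdss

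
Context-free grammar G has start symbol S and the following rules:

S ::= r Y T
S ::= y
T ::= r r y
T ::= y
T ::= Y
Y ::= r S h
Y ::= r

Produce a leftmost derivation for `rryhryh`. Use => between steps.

S => rYT => rrShT => rryhT => rryhY => rryhrSh => rryhryh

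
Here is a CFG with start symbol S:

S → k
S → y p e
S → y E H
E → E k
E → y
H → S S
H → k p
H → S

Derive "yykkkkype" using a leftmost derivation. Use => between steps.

S => yEH => yEkH => yEkkH => yEkkkH => yykkkH => yykkkSS => yykkkkS => yykkkkype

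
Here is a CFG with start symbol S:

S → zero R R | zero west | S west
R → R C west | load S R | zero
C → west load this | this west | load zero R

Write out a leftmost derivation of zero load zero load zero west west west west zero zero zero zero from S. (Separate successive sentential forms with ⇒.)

S ⇒ zero R R ⇒ zero load S R R ⇒ zero load zero R R R R ⇒ zero load zero load S R R R R ⇒ zero load zero load S west R R R R ⇒ zero load zero load S west west R R R R ⇒ zero load zero load S west west west R R R R ⇒ zero load zero load zero west west west west R R R R ⇒ zero load zero load zero west west west west zero R R R ⇒ zero load zero load zero west west west west zero zero R R ⇒ zero load zero load zero west west west west zero zero zero R ⇒ zero load zero load zero west west west west zero zero zero zero

S ⇒ zero R R   [S → zero R R]
zero R R ⇒ zero load S R R   [R → load S R]
zero load S R R ⇒ zero load zero R R R R   [S → zero R R]
zero load zero R R R R ⇒ zero load zero load S R R R R   [R → load S R]
zero load zero load S R R R R ⇒ zero load zero load S west R R R R   [S → S west]
zero load zero load S west R R R R ⇒ zero load zero load S west west R R R R   [S → S west]
zero load zero load S west west R R R R ⇒ zero load zero load S west west west R R R R   [S → S west]
zero load zero load S west west west R R R R ⇒ zero load zero load zero west west west west R R R R   [S → zero west]
zero load zero load zero west west west west R R R R ⇒ zero load zero load zero west west west west zero R R R   [R → zero]
zero load zero load zero west west west west zero R R R ⇒ zero load zero load zero west west west west zero zero R R   [R → zero]
zero load zero load zero west west west west zero zero R R ⇒ zero load zero load zero west west west west zero zero zero R   [R → zero]
zero load zero load zero west west west west zero zero zero R ⇒ zero load zero load zero west west west west zero zero zero zero   [R → zero]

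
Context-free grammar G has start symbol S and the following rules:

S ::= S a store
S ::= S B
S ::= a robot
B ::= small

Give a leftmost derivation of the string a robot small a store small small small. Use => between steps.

S => S B   [S ::= S B]
S B => S B B   [S ::= S B]
S B B => S B B B   [S ::= S B]
S B B B => S a store B B B   [S ::= S a store]
S a store B B B => S B a store B B B   [S ::= S B]
S B a store B B B => a robot B a store B B B   [S ::= a robot]
a robot B a store B B B => a robot small a store B B B   [B ::= small]
a robot small a store B B B => a robot small a store small B B   [B ::= small]
a robot small a store small B B => a robot small a store small small B   [B ::= small]
a robot small a store small small B => a robot small a store small small small   [B ::= small]

S => S B => S B B => S B B B => S a store B B B => S B a store B B B => a robot B a store B B B => a robot small a store B B B => a robot small a store small B B => a robot small a store small small B => a robot small a store small small small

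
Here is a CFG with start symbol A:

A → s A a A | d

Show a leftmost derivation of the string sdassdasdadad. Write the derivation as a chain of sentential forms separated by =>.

A=>sAaA=>sdaA=>sdasAaA=>sdassAaAaA=>sdassdaAaA=>sdassdasAaAaA=>sdassdasdaAaA=>sdassdasdadaA=>sdassdasdadad

A => sAaA   [A → s A a A]
sAaA => sdaA   [A → d]
sdaA => sdasAaA   [A → s A a A]
sdasAaA => sdassAaAaA   [A → s A a A]
sdassAaAaA => sdassdaAaA   [A → d]
sdassdaAaA => sdassdasAaAaA   [A → s A a A]
sdassdasAaAaA => sdassdasdaAaA   [A → d]
sdassdasdaAaA => sdassdasdadaA   [A → d]
sdassdasdadaA => sdassdasdadad   [A → d]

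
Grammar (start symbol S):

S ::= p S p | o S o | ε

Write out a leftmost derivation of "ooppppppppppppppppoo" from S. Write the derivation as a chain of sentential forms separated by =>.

S => oSo   [S ::= o S o]
oSo => ooSoo   [S ::= o S o]
ooSoo => oopSpoo   [S ::= p S p]
oopSpoo => ooppSppoo   [S ::= p S p]
ooppSppoo => oopppSpppoo   [S ::= p S p]
oopppSpppoo => ooppppSppppoo   [S ::= p S p]
ooppppSppppoo => oopppppSpppppoo   [S ::= p S p]
oopppppSpppppoo => ooppppppSppppppoo   [S ::= p S p]
ooppppppSppppppoo => oopppppppSpppppppoo   [S ::= p S p]
oopppppppSpppppppoo => ooppppppppSppppppppoo   [S ::= p S p]
ooppppppppSppppppppoo => ooppppppppppppppppoo   [S ::= ε]

S=>oSo=>ooSoo=>oopSpoo=>ooppSppoo=>oopppSpppoo=>ooppppSppppoo=>oopppppSpppppoo=>ooppppppSppppppoo=>oopppppppSpppppppoo=>ooppppppppSppppppppoo=>ooppppppppppppppppoo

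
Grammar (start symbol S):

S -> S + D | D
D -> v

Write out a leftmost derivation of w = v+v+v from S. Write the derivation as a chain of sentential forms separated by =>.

S => S+D => S+D+D => D+D+D => v+D+D => v+v+D => v+v+v

S => S+D   [S -> S + D]
S+D => S+D+D   [S -> S + D]
S+D+D => D+D+D   [S -> D]
D+D+D => v+D+D   [D -> v]
v+D+D => v+v+D   [D -> v]
v+v+D => v+v+v   [D -> v]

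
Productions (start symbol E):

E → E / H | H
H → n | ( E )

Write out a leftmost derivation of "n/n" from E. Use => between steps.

E=>E/H=>H/H=>n/H=>n/n

E => E/H   [E → E / H]
E/H => H/H   [E → H]
H/H => n/H   [H → n]
n/H => n/n   [H → n]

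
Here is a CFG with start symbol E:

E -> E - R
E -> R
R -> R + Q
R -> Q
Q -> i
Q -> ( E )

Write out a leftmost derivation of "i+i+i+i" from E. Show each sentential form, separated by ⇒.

E ⇒ R   [E -> R]
R ⇒ R+Q   [R -> R + Q]
R+Q ⇒ R+Q+Q   [R -> R + Q]
R+Q+Q ⇒ R+Q+Q+Q   [R -> R + Q]
R+Q+Q+Q ⇒ Q+Q+Q+Q   [R -> Q]
Q+Q+Q+Q ⇒ i+Q+Q+Q   [Q -> i]
i+Q+Q+Q ⇒ i+i+Q+Q   [Q -> i]
i+i+Q+Q ⇒ i+i+i+Q   [Q -> i]
i+i+i+Q ⇒ i+i+i+i   [Q -> i]

E ⇒ R ⇒ R+Q ⇒ R+Q+Q ⇒ R+Q+Q+Q ⇒ Q+Q+Q+Q ⇒ i+Q+Q+Q ⇒ i+i+Q+Q ⇒ i+i+i+Q ⇒ i+i+i+i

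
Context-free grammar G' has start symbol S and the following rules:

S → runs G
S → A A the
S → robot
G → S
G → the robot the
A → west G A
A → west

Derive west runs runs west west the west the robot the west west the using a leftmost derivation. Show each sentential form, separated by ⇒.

S ⇒ A A the ⇒ west G A A the ⇒ west S A A the ⇒ west runs G A A the ⇒ west runs S A A the ⇒ west runs runs G A A the ⇒ west runs runs S A A the ⇒ west runs runs A A the A A the ⇒ west runs runs west A the A A the ⇒ west runs runs west west the A A the ⇒ west runs runs west west the west G A A the ⇒ west runs runs west west the west the robot the A A the ⇒ west runs runs west west the west the robot the west A the ⇒ west runs runs west west the west the robot the west west the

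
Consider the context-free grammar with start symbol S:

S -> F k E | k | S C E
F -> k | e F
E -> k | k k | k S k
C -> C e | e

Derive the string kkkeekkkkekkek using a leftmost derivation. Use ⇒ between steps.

S⇒SCE⇒FkECE⇒kkECE⇒kkkSkCE⇒kkkSCEkCE⇒kkkFkECEkCE⇒kkkeFkECEkCE⇒kkkeeFkECEkCE⇒kkkeekkECEkCE⇒kkkeekkkkCEkCE⇒kkkeekkkkeEkCE⇒kkkeekkkkekkCE⇒kkkeekkkkekkeE⇒kkkeekkkkekkek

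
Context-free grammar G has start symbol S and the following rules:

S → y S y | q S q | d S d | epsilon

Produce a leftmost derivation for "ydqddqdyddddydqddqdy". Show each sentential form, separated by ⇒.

S⇒ySy⇒ydSdy⇒ydqSqdy⇒ydqdSdqdy⇒ydqddSddqdy⇒ydqddqSqddqdy⇒ydqddqdSdqddqdy⇒ydqddqdySydqddqdy⇒ydqddqdydSdydqddqdy⇒ydqddqdyddSddydqddqdy⇒ydqddqdyddddydqddqdy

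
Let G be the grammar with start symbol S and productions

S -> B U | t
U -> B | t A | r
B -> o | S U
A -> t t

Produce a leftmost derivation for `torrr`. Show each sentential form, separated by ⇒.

S ⇒ BU ⇒ SUU ⇒ tUU ⇒ tBU ⇒ tSUU ⇒ tBUUU ⇒ toUUU ⇒ torUU ⇒ torrU ⇒ torrr

S ⇒ BU   [S -> B U]
BU ⇒ SUU   [B -> S U]
SUU ⇒ tUU   [S -> t]
tUU ⇒ tBU   [U -> B]
tBU ⇒ tSUU   [B -> S U]
tSUU ⇒ tBUUU   [S -> B U]
tBUUU ⇒ toUUU   [B -> o]
toUUU ⇒ torUU   [U -> r]
torUU ⇒ torrU   [U -> r]
torrU ⇒ torrr   [U -> r]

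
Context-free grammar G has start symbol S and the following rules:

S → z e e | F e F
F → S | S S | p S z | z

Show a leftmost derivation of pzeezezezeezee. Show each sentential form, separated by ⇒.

S ⇒ FeF   [S → F e F]
FeF ⇒ SeF   [F → S]
SeF ⇒ FeFeF   [S → F e F]
FeFeF ⇒ pSzeFeF   [F → p S z]
pSzeFeF ⇒ pzeezeFeF   [S → z e e]
pzeezeFeF ⇒ pzeezezeF   [F → z]
pzeezezeF ⇒ pzeezezeSS   [F → S S]
pzeezezeSS ⇒ pzeezezezeeS   [S → z e e]
pzeezezezeeS ⇒ pzeezezezeezee   [S → z e e]

S ⇒ FeF ⇒ SeF ⇒ FeFeF ⇒ pSzeFeF ⇒ pzeezeFeF ⇒ pzeezezeF ⇒ pzeezezeSS ⇒ pzeezezezeeS ⇒ pzeezezezeezee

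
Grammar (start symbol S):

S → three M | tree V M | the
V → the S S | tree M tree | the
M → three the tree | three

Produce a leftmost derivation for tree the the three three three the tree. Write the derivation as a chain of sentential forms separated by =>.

S => tree V M => tree the S S M => tree the the S M => tree the the three M M => tree the the three three M => tree the the three three three the tree

S => tree V M   [S → tree V M]
tree V M => tree the S S M   [V → the S S]
tree the S S M => tree the the S M   [S → the]
tree the the S M => tree the the three M M   [S → three M]
tree the the three M M => tree the the three three M   [M → three]
tree the the three three M => tree the the three three three the tree   [M → three the tree]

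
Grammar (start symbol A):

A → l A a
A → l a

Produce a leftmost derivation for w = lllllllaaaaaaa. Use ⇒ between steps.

A⇒lAa⇒llAaa⇒lllAaaa⇒llllAaaaa⇒lllllAaaaaa⇒llllllAaaaaaa⇒lllllllaaaaaaa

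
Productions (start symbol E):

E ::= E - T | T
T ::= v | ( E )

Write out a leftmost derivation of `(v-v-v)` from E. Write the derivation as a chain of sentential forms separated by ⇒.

E⇒T⇒(E)⇒(E-T)⇒(E-T-T)⇒(T-T-T)⇒(v-T-T)⇒(v-v-T)⇒(v-v-v)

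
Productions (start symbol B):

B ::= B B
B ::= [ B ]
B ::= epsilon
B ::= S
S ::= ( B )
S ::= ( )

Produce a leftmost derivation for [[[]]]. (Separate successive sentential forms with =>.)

B => [B] => [BB] => [BBB] => [[B]BB] => [[BB]BB] => [[[B]B]BB] => [[[]B]BB] => [[[]]BB] => [[[]]B] => [[[]]]

B => [B]   [B ::= [ B ]]
[B] => [BB]   [B ::= B B]
[BB] => [BBB]   [B ::= B B]
[BBB] => [[B]BB]   [B ::= [ B ]]
[[B]BB] => [[BB]BB]   [B ::= B B]
[[BB]BB] => [[[B]B]BB]   [B ::= [ B ]]
[[[B]B]BB] => [[[]B]BB]   [B ::= epsilon]
[[[]B]BB] => [[[]]BB]   [B ::= epsilon]
[[[]]BB] => [[[]]B]   [B ::= epsilon]
[[[]]B] => [[[]]]   [B ::= epsilon]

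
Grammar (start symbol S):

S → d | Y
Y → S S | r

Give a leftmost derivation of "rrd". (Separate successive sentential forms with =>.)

S=>Y=>SS=>YS=>SSS=>YSS=>rSS=>rYS=>rrS=>rrd

S => Y   [S → Y]
Y => SS   [Y → S S]
SS => YS   [S → Y]
YS => SSS   [Y → S S]
SSS => YSS   [S → Y]
YSS => rSS   [Y → r]
rSS => rYS   [S → Y]
rYS => rrS   [Y → r]
rrS => rrd   [S → d]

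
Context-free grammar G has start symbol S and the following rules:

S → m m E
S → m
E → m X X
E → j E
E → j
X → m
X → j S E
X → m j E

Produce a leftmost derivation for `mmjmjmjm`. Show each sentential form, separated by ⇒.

S⇒mmE⇒mmjE⇒mmjmXX⇒mmjmjSEX⇒mmjmjmEX⇒mmjmjmjX⇒mmjmjmjm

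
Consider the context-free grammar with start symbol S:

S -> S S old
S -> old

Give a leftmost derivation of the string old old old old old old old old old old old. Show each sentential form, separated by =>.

S => S S old => S S old S old => S S old S old S old => old S old S old S old => old old old S old S old => old old old S S old old S old => old old old S S old S old old S old => old old old old S old S old old S old => old old old old old old S old old S old => old old old old old old old old old S old => old old old old old old old old old old old

S => S S old   [S -> S S old]
S S old => S S old S old   [S -> S S old]
S S old S old => S S old S old S old   [S -> S S old]
S S old S old S old => old S old S old S old   [S -> old]
old S old S old S old => old old old S old S old   [S -> old]
old old old S old S old => old old old S S old old S old   [S -> S S old]
old old old S S old old S old => old old old S S old S old old S old   [S -> S S old]
old old old S S old S old old S old => old old old old S old S old old S old   [S -> old]
old old old old S old S old old S old => old old old old old old S old old S old   [S -> old]
old old old old old old S old old S old => old old old old old old old old old S old   [S -> old]
old old old old old old old old old S old => old old old old old old old old old old old   [S -> old]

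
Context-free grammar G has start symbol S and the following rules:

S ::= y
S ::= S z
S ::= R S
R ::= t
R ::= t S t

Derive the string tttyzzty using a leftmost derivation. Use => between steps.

S => RS => tS => tRS => ttStS => ttSztS => ttSzztS => ttRSzztS => tttSzztS => tttyzztS => tttyzzty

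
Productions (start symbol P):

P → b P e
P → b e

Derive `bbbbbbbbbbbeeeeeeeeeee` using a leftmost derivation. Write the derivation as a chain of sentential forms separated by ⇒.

P ⇒ bPe ⇒ bbPee ⇒ bbbPeee ⇒ bbbbPeeee ⇒ bbbbbPeeeee ⇒ bbbbbbPeeeeee ⇒ bbbbbbbPeeeeeee ⇒ bbbbbbbbPeeeeeeee ⇒ bbbbbbbbbPeeeeeeeee ⇒ bbbbbbbbbbPeeeeeeeeee ⇒ bbbbbbbbbbbeeeeeeeeeee

P ⇒ bPe   [P → b P e]
bPe ⇒ bbPee   [P → b P e]
bbPee ⇒ bbbPeee   [P → b P e]
bbbPeee ⇒ bbbbPeeee   [P → b P e]
bbbbPeeee ⇒ bbbbbPeeeee   [P → b P e]
bbbbbPeeeee ⇒ bbbbbbPeeeeee   [P → b P e]
bbbbbbPeeeeee ⇒ bbbbbbbPeeeeeee   [P → b P e]
bbbbbbbPeeeeeee ⇒ bbbbbbbbPeeeeeeee   [P → b P e]
bbbbbbbbPeeeeeeee ⇒ bbbbbbbbbPeeeeeeeee   [P → b P e]
bbbbbbbbbPeeeeeeeee ⇒ bbbbbbbbbbPeeeeeeeeee   [P → b P e]
bbbbbbbbbbPeeeeeeeeee ⇒ bbbbbbbbbbbeeeeeeeeeee   [P → b e]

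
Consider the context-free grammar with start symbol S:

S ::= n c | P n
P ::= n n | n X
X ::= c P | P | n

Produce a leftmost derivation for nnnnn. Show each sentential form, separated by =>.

S => Pn => nXn => nPn => nnXn => nnPn => nnnXn => nnnnn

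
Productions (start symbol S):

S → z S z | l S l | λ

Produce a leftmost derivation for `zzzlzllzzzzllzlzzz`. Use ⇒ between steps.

S ⇒ zSz ⇒ zzSzz ⇒ zzzSzzz ⇒ zzzlSlzzz ⇒ zzzlzSzlzzz ⇒ zzzlzlSlzlzzz ⇒ zzzlzllSllzlzzz ⇒ zzzlzllzSzllzlzzz ⇒ zzzlzllzzSzzllzlzzz ⇒ zzzlzllzzzzllzlzzz

S ⇒ zSz   [S → z S z]
zSz ⇒ zzSzz   [S → z S z]
zzSzz ⇒ zzzSzzz   [S → z S z]
zzzSzzz ⇒ zzzlSlzzz   [S → l S l]
zzzlSlzzz ⇒ zzzlzSzlzzz   [S → z S z]
zzzlzSzlzzz ⇒ zzzlzlSlzlzzz   [S → l S l]
zzzlzlSlzlzzz ⇒ zzzlzllSllzlzzz   [S → l S l]
zzzlzllSllzlzzz ⇒ zzzlzllzSzllzlzzz   [S → z S z]
zzzlzllzSzllzlzzz ⇒ zzzlzllzzSzzllzlzzz   [S → z S z]
zzzlzllzzSzzllzlzzz ⇒ zzzlzllzzzzllzlzzz   [S → λ]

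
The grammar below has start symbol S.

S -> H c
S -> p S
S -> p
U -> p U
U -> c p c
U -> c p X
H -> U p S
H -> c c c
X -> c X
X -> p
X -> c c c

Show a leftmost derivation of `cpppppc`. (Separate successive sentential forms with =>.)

S => Hc   [S -> H c]
Hc => UpSc   [H -> U p S]
UpSc => cpXpSc   [U -> c p X]
cpXpSc => cpppSc   [X -> p]
cpppSc => cppppSc   [S -> p S]
cppppSc => cpppppc   [S -> p]

S=>Hc=>UpSc=>cpXpSc=>cpppSc=>cppppSc=>cpppppc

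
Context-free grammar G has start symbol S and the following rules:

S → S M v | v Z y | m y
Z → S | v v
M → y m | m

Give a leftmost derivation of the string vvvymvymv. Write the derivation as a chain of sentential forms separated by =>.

S=>SMv=>SMvMv=>vZyMvMv=>vvvyMvMv=>vvvymvMv=>vvvymvymv

S => SMv   [S → S M v]
SMv => SMvMv   [S → S M v]
SMvMv => vZyMvMv   [S → v Z y]
vZyMvMv => vvvyMvMv   [Z → v v]
vvvyMvMv => vvvymvMv   [M → m]
vvvymvMv => vvvymvymv   [M → y m]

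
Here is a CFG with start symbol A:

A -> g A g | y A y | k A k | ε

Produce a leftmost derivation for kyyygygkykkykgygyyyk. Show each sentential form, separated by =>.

A => kAk   [A -> k A k]
kAk => kyAyk   [A -> y A y]
kyAyk => kyyAyyk   [A -> y A y]
kyyAyyk => kyyyAyyyk   [A -> y A y]
kyyyAyyyk => kyyygAgyyyk   [A -> g A g]
kyyygAgyyyk => kyyygyAygyyyk   [A -> y A y]
kyyygyAygyyyk => kyyygygAgygyyyk   [A -> g A g]
kyyygygAgygyyyk => kyyygygkAkgygyyyk   [A -> k A k]
kyyygygkAkgygyyyk => kyyygygkyAykgygyyyk   [A -> y A y]
kyyygygkyAykgygyyyk => kyyygygkykAkykgygyyyk   [A -> k A k]
kyyygygkykAkykgygyyyk => kyyygygkykkykgygyyyk   [A -> ε]

A=>kAk=>kyAyk=>kyyAyyk=>kyyyAyyyk=>kyyygAgyyyk=>kyyygyAygyyyk=>kyyygygAgygyyyk=>kyyygygkAkgygyyyk=>kyyygygkyAykgygyyyk=>kyyygygkykAkykgygyyyk=>kyyygygkykkykgygyyyk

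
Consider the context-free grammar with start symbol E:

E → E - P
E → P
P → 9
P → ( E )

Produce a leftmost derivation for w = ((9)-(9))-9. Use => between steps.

E=>E-P=>P-P=>(E)-P=>(E-P)-P=>(P-P)-P=>((E)-P)-P=>((P)-P)-P=>((9)-P)-P=>((9)-(E))-P=>((9)-(P))-P=>((9)-(9))-P=>((9)-(9))-9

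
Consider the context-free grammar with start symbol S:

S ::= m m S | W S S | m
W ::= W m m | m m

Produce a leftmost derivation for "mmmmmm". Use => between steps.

S => WSS   [S ::= W S S]
WSS => WmmSS   [W ::= W m m]
WmmSS => mmmmSS   [W ::= m m]
mmmmSS => mmmmmS   [S ::= m]
mmmmmS => mmmmmm   [S ::= m]

S => WSS => WmmSS => mmmmSS => mmmmmS => mmmmmm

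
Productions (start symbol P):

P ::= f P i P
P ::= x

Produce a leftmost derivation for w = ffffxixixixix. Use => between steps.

P => fPiP => ffPiPiP => fffPiPiPiP => ffffPiPiPiPiP => ffffxiPiPiPiP => ffffxixiPiPiP => ffffxixixiPiP => ffffxixixixiP => ffffxixixixix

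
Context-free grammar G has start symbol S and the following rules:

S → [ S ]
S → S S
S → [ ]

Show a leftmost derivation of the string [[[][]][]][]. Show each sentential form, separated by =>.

S=>SS=>[S]S=>[SS]S=>[[S]S]S=>[[SS]S]S=>[[[]S]S]S=>[[[][]]S]S=>[[[][]][]]S=>[[[][]][]][]

S => SS   [S → S S]
SS => [S]S   [S → [ S ]]
[S]S => [SS]S   [S → S S]
[SS]S => [[S]S]S   [S → [ S ]]
[[S]S]S => [[SS]S]S   [S → S S]
[[SS]S]S => [[[]S]S]S   [S → [ ]]
[[[]S]S]S => [[[][]]S]S   [S → [ ]]
[[[][]]S]S => [[[][]][]]S   [S → [ ]]
[[[][]][]]S => [[[][]][]][]   [S → [ ]]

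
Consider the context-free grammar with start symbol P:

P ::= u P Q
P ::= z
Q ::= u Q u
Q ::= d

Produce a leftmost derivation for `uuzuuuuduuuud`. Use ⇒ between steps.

P ⇒ uPQ   [P ::= u P Q]
uPQ ⇒ uuPQQ   [P ::= u P Q]
uuPQQ ⇒ uuzQQ   [P ::= z]
uuzQQ ⇒ uuzuQuQ   [Q ::= u Q u]
uuzuQuQ ⇒ uuzuuQuuQ   [Q ::= u Q u]
uuzuuQuuQ ⇒ uuzuuuQuuuQ   [Q ::= u Q u]
uuzuuuQuuuQ ⇒ uuzuuuuQuuuuQ   [Q ::= u Q u]
uuzuuuuQuuuuQ ⇒ uuzuuuuduuuuQ   [Q ::= d]
uuzuuuuduuuuQ ⇒ uuzuuuuduuuud   [Q ::= d]

P⇒uPQ⇒uuPQQ⇒uuzQQ⇒uuzuQuQ⇒uuzuuQuuQ⇒uuzuuuQuuuQ⇒uuzuuuuQuuuuQ⇒uuzuuuuduuuuQ⇒uuzuuuuduuuud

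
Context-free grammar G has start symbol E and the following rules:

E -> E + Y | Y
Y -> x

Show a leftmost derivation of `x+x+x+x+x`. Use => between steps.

E => E+Y   [E -> E + Y]
E+Y => E+Y+Y   [E -> E + Y]
E+Y+Y => E+Y+Y+Y   [E -> E + Y]
E+Y+Y+Y => E+Y+Y+Y+Y   [E -> E + Y]
E+Y+Y+Y+Y => Y+Y+Y+Y+Y   [E -> Y]
Y+Y+Y+Y+Y => x+Y+Y+Y+Y   [Y -> x]
x+Y+Y+Y+Y => x+x+Y+Y+Y   [Y -> x]
x+x+Y+Y+Y => x+x+x+Y+Y   [Y -> x]
x+x+x+Y+Y => x+x+x+x+Y   [Y -> x]
x+x+x+x+Y => x+x+x+x+x   [Y -> x]

E => E+Y => E+Y+Y => E+Y+Y+Y => E+Y+Y+Y+Y => Y+Y+Y+Y+Y => x+Y+Y+Y+Y => x+x+Y+Y+Y => x+x+x+Y+Y => x+x+x+x+Y => x+x+x+x+x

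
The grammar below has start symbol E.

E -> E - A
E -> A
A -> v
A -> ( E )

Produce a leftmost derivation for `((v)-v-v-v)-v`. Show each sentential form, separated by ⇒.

E ⇒ E-A   [E -> E - A]
E-A ⇒ A-A   [E -> A]
A-A ⇒ (E)-A   [A -> ( E )]
(E)-A ⇒ (E-A)-A   [E -> E - A]
(E-A)-A ⇒ (E-A-A)-A   [E -> E - A]
(E-A-A)-A ⇒ (E-A-A-A)-A   [E -> E - A]
(E-A-A-A)-A ⇒ (A-A-A-A)-A   [E -> A]
(A-A-A-A)-A ⇒ ((E)-A-A-A)-A   [A -> ( E )]
((E)-A-A-A)-A ⇒ ((A)-A-A-A)-A   [E -> A]
((A)-A-A-A)-A ⇒ ((v)-A-A-A)-A   [A -> v]
((v)-A-A-A)-A ⇒ ((v)-v-A-A)-A   [A -> v]
((v)-v-A-A)-A ⇒ ((v)-v-v-A)-A   [A -> v]
((v)-v-v-A)-A ⇒ ((v)-v-v-v)-A   [A -> v]
((v)-v-v-v)-A ⇒ ((v)-v-v-v)-v   [A -> v]

E⇒E-A⇒A-A⇒(E)-A⇒(E-A)-A⇒(E-A-A)-A⇒(E-A-A-A)-A⇒(A-A-A-A)-A⇒((E)-A-A-A)-A⇒((A)-A-A-A)-A⇒((v)-A-A-A)-A⇒((v)-v-A-A)-A⇒((v)-v-v-A)-A⇒((v)-v-v-v)-A⇒((v)-v-v-v)-v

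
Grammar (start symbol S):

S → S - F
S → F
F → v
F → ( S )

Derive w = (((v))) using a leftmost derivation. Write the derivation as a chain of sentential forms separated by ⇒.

S ⇒ F ⇒ (S) ⇒ (F) ⇒ ((S)) ⇒ ((F)) ⇒ (((S))) ⇒ (((F))) ⇒ (((v)))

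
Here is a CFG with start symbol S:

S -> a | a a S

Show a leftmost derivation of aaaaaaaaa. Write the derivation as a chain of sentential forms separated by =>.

S => aaS => aaaaS => aaaaaaS => aaaaaaaaS => aaaaaaaaa

S => aaS   [S -> a a S]
aaS => aaaaS   [S -> a a S]
aaaaS => aaaaaaS   [S -> a a S]
aaaaaaS => aaaaaaaaS   [S -> a a S]
aaaaaaaaS => aaaaaaaaa   [S -> a]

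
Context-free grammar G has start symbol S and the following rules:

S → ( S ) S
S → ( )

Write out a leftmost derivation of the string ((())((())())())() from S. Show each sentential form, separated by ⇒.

S ⇒ (S)S   [S → ( S ) S]
(S)S ⇒ ((S)S)S   [S → ( S ) S]
((S)S)S ⇒ ((())S)S   [S → ( )]
((())S)S ⇒ ((())(S)S)S   [S → ( S ) S]
((())(S)S)S ⇒ ((())((S)S)S)S   [S → ( S ) S]
((())((S)S)S)S ⇒ ((())((())S)S)S   [S → ( )]
((())((())S)S)S ⇒ ((())((())())S)S   [S → ( )]
((())((())())S)S ⇒ ((())((())())())S   [S → ( )]
((())((())())())S ⇒ ((())((())())())()   [S → ( )]

S⇒(S)S⇒((S)S)S⇒((())S)S⇒((())(S)S)S⇒((())((S)S)S)S⇒((())((())S)S)S⇒((())((())())S)S⇒((())((())())())S⇒((())((())())())()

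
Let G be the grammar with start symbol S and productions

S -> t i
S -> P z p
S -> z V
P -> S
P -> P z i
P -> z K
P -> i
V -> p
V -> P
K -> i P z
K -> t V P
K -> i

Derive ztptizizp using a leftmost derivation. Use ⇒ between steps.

S ⇒ Pzp ⇒ zKzp ⇒ ztVPzp ⇒ ztpPzp ⇒ ztpPzizp ⇒ ztpSzizp ⇒ ztptizizp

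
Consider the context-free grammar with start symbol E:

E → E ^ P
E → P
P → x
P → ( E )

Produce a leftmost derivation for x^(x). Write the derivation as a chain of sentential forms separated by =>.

E=>E^P=>P^P=>x^P=>x^(E)=>x^(P)=>x^(x)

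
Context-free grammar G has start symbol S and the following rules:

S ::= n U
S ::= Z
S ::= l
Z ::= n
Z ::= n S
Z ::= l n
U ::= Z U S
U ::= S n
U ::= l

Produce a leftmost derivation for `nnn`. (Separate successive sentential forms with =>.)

S => Z => nS => nZ => nnS => nnZ => nnn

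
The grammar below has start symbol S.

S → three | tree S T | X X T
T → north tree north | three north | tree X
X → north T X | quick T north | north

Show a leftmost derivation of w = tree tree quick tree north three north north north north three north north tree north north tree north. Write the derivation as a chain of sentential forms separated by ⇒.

S ⇒ tree S T   [S → tree S T]
tree S T ⇒ tree tree S T T   [S → tree S T]
tree tree S T T ⇒ tree tree X X T T T   [S → X X T]
tree tree X X T T T ⇒ tree tree quick T north X T T T   [X → quick T north]
tree tree quick T north X T T T ⇒ tree tree quick tree X north X T T T   [T → tree X]
tree tree quick tree X north X T T T ⇒ tree tree quick tree north T X north X T T T   [X → north T X]
tree tree quick tree north T X north X T T T ⇒ tree tree quick tree north three north X north X T T T   [T → three north]
tree tree quick tree north three north X north X T T T ⇒ tree tree quick tree north three north north north X T T T   [X → north]
tree tree quick tree north three north north north X T T T ⇒ tree tree quick tree north three north north north north T T T   [X → north]
tree tree quick tree north three north north north north T T T ⇒ tree tree quick tree north three north north north north three north T T   [T → three north]
tree tree quick tree north three north north north north three north T T ⇒ tree tree quick tree north three north north north north three north north tree north T   [T → north tree north]
tree tree quick tree north three north north north north three north north tree north T ⇒ tree tree quick tree north three north north north north three north north tree north north tree north   [T → north tree north]

S ⇒ tree S T ⇒ tree tree S T T ⇒ tree tree X X T T T ⇒ tree tree quick T north X T T T ⇒ tree tree quick tree X north X T T T ⇒ tree tree quick tree north T X north X T T T ⇒ tree tree quick tree north three north X north X T T T ⇒ tree tree quick tree north three north north north X T T T ⇒ tree tree quick tree north three north north north north T T T ⇒ tree tree quick tree north three north north north north three north T T ⇒ tree tree quick tree north three north north north north three north north tree north T ⇒ tree tree quick tree north three north north north north three north north tree north north tree north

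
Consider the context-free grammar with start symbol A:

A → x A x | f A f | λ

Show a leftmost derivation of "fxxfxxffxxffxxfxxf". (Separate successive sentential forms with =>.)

A => fAf => fxAxf => fxxAxxf => fxxfAfxxf => fxxfxAxfxxf => fxxfxxAxxfxxf => fxxfxxfAfxxfxxf => fxxfxxffAffxxfxxf => fxxfxxffxAxffxxfxxf => fxxfxxffxxffxxfxxf

A => fAf   [A → f A f]
fAf => fxAxf   [A → x A x]
fxAxf => fxxAxxf   [A → x A x]
fxxAxxf => fxxfAfxxf   [A → f A f]
fxxfAfxxf => fxxfxAxfxxf   [A → x A x]
fxxfxAxfxxf => fxxfxxAxxfxxf   [A → x A x]
fxxfxxAxxfxxf => fxxfxxfAfxxfxxf   [A → f A f]
fxxfxxfAfxxfxxf => fxxfxxffAffxxfxxf   [A → f A f]
fxxfxxffAffxxfxxf => fxxfxxffxAxffxxfxxf   [A → x A x]
fxxfxxffxAxffxxfxxf => fxxfxxffxxffxxfxxf   [A → λ]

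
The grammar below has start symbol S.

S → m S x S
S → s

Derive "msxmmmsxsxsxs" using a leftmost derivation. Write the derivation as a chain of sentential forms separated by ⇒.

S⇒mSxS⇒msxS⇒msxmSxS⇒msxmmSxSxS⇒msxmmmSxSxSxS⇒msxmmmsxSxSxS⇒msxmmmsxsxSxS⇒msxmmmsxsxsxS⇒msxmmmsxsxsxs

S ⇒ mSxS   [S → m S x S]
mSxS ⇒ msxS   [S → s]
msxS ⇒ msxmSxS   [S → m S x S]
msxmSxS ⇒ msxmmSxSxS   [S → m S x S]
msxmmSxSxS ⇒ msxmmmSxSxSxS   [S → m S x S]
msxmmmSxSxSxS ⇒ msxmmmsxSxSxS   [S → s]
msxmmmsxSxSxS ⇒ msxmmmsxsxSxS   [S → s]
msxmmmsxsxSxS ⇒ msxmmmsxsxsxS   [S → s]
msxmmmsxsxsxS ⇒ msxmmmsxsxsxs   [S → s]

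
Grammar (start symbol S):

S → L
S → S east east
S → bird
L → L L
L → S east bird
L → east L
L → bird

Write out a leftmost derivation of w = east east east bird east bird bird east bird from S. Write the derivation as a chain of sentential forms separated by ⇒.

S ⇒ L   [S → L]
L ⇒ east L   [L → east L]
east L ⇒ east east L   [L → east L]
east east L ⇒ east east S east bird   [L → S east bird]
east east S east bird ⇒ east east L east bird   [S → L]
east east L east bird ⇒ east east east L east bird   [L → east L]
east east east L east bird ⇒ east east east L L east bird   [L → L L]
east east east L L east bird ⇒ east east east S east bird L east bird   [L → S east bird]
east east east S east bird L east bird ⇒ east east east bird east bird L east bird   [S → bird]
east east east bird east bird L east bird ⇒ east east east bird east bird bird east bird   [L → bird]

S ⇒ L ⇒ east L ⇒ east east L ⇒ east east S east bird ⇒ east east L east bird ⇒ east east east L east bird ⇒ east east east L L east bird ⇒ east east east S east bird L east bird ⇒ east east east bird east bird L east bird ⇒ east east east bird east bird bird east bird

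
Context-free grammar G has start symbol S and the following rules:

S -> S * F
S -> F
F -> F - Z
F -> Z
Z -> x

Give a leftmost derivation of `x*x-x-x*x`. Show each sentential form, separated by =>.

S=>S*F=>S*F*F=>F*F*F=>Z*F*F=>x*F*F=>x*F-Z*F=>x*F-Z-Z*F=>x*Z-Z-Z*F=>x*x-Z-Z*F=>x*x-x-Z*F=>x*x-x-x*F=>x*x-x-x*Z=>x*x-x-x*x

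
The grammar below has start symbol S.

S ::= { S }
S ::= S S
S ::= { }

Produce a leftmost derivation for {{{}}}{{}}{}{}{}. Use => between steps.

S => SS   [S ::= S S]
SS => SSS   [S ::= S S]
SSS => SSSS   [S ::= S S]
SSSS => SSSSS   [S ::= S S]
SSSSS => {S}SSSS   [S ::= { S }]
{S}SSSS => {{S}}SSSS   [S ::= { S }]
{{S}}SSSS => {{{}}}SSSS   [S ::= { }]
{{{}}}SSSS => {{{}}}{S}SSS   [S ::= { S }]
{{{}}}{S}SSS => {{{}}}{{}}SSS   [S ::= { }]
{{{}}}{{}}SSS => {{{}}}{{}}{}SS   [S ::= { }]
{{{}}}{{}}{}SS => {{{}}}{{}}{}{}S   [S ::= { }]
{{{}}}{{}}{}{}S => {{{}}}{{}}{}{}{}   [S ::= { }]

S=>SS=>SSS=>SSSS=>SSSSS=>{S}SSSS=>{{S}}SSSS=>{{{}}}SSSS=>{{{}}}{S}SSS=>{{{}}}{{}}SSS=>{{{}}}{{}}{}SS=>{{{}}}{{}}{}{}S=>{{{}}}{{}}{}{}{}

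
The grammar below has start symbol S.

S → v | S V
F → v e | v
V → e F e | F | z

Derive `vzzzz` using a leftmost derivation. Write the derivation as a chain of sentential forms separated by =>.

S => SV   [S → S V]
SV => SVV   [S → S V]
SVV => SVVV   [S → S V]
SVVV => SVVVV   [S → S V]
SVVVV => vVVVV   [S → v]
vVVVV => vzVVV   [V → z]
vzVVV => vzzVV   [V → z]
vzzVV => vzzzV   [V → z]
vzzzV => vzzzz   [V → z]

S => SV => SVV => SVVV => SVVVV => vVVVV => vzVVV => vzzVV => vzzzV => vzzzz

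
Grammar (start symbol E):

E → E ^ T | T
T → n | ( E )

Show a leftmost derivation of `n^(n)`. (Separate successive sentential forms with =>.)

E => E^T   [E → E ^ T]
E^T => T^T   [E → T]
T^T => n^T   [T → n]
n^T => n^(E)   [T → ( E )]
n^(E) => n^(T)   [E → T]
n^(T) => n^(n)   [T → n]

E => E^T => T^T => n^T => n^(E) => n^(T) => n^(n)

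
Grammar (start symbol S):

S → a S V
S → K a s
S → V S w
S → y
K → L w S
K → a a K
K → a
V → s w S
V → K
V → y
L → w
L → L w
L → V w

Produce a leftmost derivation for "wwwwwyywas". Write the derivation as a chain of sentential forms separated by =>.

S=>Kas=>LwSas=>wwSas=>wwVSwas=>wwKSwas=>wwLwSSwas=>wwLwwSSwas=>wwwwwSSwas=>wwwwwySwas=>wwwwwyywas

S => Kas   [S → K a s]
Kas => LwSas   [K → L w S]
LwSas => wwSas   [L → w]
wwSas => wwVSwas   [S → V S w]
wwVSwas => wwKSwas   [V → K]
wwKSwas => wwLwSSwas   [K → L w S]
wwLwSSwas => wwLwwSSwas   [L → L w]
wwLwwSSwas => wwwwwSSwas   [L → w]
wwwwwSSwas => wwwwwySwas   [S → y]
wwwwwySwas => wwwwwyywas   [S → y]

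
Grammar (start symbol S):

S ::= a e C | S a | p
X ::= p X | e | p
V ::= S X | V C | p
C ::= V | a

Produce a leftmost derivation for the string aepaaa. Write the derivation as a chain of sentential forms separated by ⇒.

S ⇒ aeC   [S ::= a e C]
aeC ⇒ aeV   [C ::= V]
aeV ⇒ aeVC   [V ::= V C]
aeVC ⇒ aeVCC   [V ::= V C]
aeVCC ⇒ aeVCCC   [V ::= V C]
aeVCCC ⇒ aepCCC   [V ::= p]
aepCCC ⇒ aepaCC   [C ::= a]
aepaCC ⇒ aepaaC   [C ::= a]
aepaaC ⇒ aepaaa   [C ::= a]

S ⇒ aeC ⇒ aeV ⇒ aeVC ⇒ aeVCC ⇒ aeVCCC ⇒ aepCCC ⇒ aepaCC ⇒ aepaaC ⇒ aepaaa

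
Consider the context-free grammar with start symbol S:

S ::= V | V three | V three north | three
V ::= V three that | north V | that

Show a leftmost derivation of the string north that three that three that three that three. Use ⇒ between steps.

S ⇒ V three ⇒ V three that three ⇒ north V three that three ⇒ north V three that three that three ⇒ north V three that three that three that three ⇒ north that three that three that three that three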